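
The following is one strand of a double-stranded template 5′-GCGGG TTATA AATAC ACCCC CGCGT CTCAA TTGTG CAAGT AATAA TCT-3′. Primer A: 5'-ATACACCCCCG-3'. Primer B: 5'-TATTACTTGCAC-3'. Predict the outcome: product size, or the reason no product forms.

Primer A (ATACACCCCCG) matches the top strand at positions 12–22; it acts as a forward primer.
Primer B's reverse complement is GTGCAAGTAATA, matching the top strand at positions 33–44; it acts as a reverse primer.
The 3' ends face each other across positions 12–44, giving a 33 bp product.

Yes — a 33 bp product.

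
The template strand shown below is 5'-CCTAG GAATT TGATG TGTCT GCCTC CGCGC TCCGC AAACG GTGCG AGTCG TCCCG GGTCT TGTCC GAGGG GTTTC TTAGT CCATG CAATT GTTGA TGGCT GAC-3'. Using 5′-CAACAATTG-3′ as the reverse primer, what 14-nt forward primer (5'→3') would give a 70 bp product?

The reverse primer's reverse complement CAATTGTTG matches the template at positions 86–94, so the product ends at position 94.
A 70 bp product then starts at position 94 − 70 + 1 = 25.
The forward primer is identical to the top strand there: CCGCGCTCCGCAAA.

5'-CCGCGCTCCGCAAA-3'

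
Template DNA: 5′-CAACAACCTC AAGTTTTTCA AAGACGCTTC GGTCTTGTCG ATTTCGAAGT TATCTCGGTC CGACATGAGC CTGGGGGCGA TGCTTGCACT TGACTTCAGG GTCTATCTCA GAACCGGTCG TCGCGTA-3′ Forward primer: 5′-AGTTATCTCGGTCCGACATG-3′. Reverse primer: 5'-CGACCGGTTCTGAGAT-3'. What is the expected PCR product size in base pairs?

Forward primer AGTTATCTCGGTCCGACATG is found on the top strand at positions 48–67.
Reverse complement of the reverse primer: ATCTCAGAACCGGTCG. This occurs on the top strand at positions 105–120.
The product runs from position 48 to position 120, so its length is 120 − 48 + 1 = 73 bp.

73 bp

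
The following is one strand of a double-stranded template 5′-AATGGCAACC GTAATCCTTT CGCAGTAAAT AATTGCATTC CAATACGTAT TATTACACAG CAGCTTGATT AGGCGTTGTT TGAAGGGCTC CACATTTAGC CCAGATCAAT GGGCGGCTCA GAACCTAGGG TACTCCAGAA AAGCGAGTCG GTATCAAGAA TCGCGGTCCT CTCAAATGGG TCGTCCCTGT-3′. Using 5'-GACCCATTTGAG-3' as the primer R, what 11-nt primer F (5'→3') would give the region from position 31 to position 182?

The reverse primer's reverse complement CTCAAATGGGTC matches the template at positions 171–182; the product starts at position 31.
The forward primer is identical to the top strand over positions 31–41: AATTGCATTCC.

5'-AATTGCATTCC-3'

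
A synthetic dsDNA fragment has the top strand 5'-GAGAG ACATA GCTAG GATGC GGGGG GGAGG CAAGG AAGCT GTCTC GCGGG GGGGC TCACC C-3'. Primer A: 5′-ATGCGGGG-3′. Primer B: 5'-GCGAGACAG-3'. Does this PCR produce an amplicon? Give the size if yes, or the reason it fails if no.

Primer A (ATGCGGGG) matches the top strand at positions 17–24; it acts as a forward primer.
Primer B's reverse complement is CTGTCTCGC, matching the top strand at positions 39–47; it acts as a reverse primer.
The 3' ends face each other across positions 17–47, giving a 31 bp product.

Yes — a 31 bp product.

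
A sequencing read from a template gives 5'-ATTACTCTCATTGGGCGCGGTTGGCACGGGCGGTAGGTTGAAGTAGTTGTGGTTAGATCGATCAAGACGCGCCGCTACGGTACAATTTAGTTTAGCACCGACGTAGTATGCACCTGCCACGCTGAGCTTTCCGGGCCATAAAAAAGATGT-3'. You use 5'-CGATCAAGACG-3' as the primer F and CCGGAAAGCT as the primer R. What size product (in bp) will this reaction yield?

Scanning the template, CGATCAAGACG occurs at positions 59–69; this primer anneals to the bottom strand there with its 3' end pointing downstream.
Taking the reverse complement of CCGGAAAGCT gives AGCTTTCCGG, found at positions 125–134 on the template; the primer anneals here to the top strand with its 3' end pointing upstream.
The product runs from position 59 to position 134, so its length is 134 − 59 + 1 = 76 bp.

76 bp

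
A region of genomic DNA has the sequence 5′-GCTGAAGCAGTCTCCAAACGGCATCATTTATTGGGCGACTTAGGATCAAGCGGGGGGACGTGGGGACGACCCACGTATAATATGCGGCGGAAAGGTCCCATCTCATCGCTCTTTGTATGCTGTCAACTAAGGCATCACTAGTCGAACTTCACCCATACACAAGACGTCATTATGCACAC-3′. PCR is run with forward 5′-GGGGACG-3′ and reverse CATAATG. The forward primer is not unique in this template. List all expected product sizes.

121 bp, 113 bp

The forward primer GGGGACG matches the top strand at positions 54–60, 62–68.
The reverse primer's reverse complement is CATTATG, matching at positions 168–174.
Each forward site pairs with the reverse site to give a product ending at position 174: sizes 121, 113 bp.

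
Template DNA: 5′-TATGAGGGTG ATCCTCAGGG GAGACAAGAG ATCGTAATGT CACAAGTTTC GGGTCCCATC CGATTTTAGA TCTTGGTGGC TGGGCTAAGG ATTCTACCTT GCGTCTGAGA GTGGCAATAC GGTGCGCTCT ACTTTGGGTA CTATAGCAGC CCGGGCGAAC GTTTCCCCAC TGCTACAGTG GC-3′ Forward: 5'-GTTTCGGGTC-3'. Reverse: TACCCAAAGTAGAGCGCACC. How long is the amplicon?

The forward primer matches the template at positions 46–55.
The reverse primer's reverse complement is GGTGCGCTCTACTTTGGGTA, which matches the template at positions 121–140.
Amplicon spans positions 46–140: 95 bp.

95 bp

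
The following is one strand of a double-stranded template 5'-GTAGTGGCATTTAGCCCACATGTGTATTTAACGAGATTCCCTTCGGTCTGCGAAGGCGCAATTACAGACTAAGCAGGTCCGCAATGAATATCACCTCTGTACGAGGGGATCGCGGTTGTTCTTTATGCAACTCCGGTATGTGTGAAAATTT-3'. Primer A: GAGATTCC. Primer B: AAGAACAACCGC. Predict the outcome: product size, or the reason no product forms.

Yes — a 91 bp product.

Primer A (GAGATTCC) matches the top strand at positions 33–40; it acts as a forward primer.
Primer B's reverse complement is GCGGTTGTTCTT, matching the top strand at positions 112–123; it acts as a reverse primer.
The 3' ends face each other across positions 33–123, giving a 91 bp product.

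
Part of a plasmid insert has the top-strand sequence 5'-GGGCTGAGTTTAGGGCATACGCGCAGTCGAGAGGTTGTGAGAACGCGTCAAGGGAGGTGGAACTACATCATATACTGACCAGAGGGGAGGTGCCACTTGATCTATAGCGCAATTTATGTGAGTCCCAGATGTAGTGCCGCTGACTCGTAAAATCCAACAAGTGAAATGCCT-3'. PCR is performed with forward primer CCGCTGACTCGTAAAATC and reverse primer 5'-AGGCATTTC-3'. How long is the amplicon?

35 bp

The forward primer matches the template at positions 137–154.
The reverse primer's reverse complement is GAAATGCCT, which matches the template at positions 163–171.
The product runs from position 137 to position 171, so its length is 171 − 137 + 1 = 35 bp.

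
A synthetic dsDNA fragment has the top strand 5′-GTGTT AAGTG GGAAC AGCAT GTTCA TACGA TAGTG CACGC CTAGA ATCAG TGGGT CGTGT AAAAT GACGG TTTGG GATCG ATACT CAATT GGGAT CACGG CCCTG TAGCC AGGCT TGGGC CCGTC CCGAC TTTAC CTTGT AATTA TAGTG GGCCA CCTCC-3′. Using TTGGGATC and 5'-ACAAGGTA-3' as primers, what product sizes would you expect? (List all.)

69 bp, 52 bp

The forward primer TTGGGATC matches the top strand at positions 72–79, 89–96.
The reverse primer's reverse complement is TACCTTGT, matching at positions 133–140.
Each forward site pairs with the reverse site to give a product ending at position 140: sizes 69, 52 bp.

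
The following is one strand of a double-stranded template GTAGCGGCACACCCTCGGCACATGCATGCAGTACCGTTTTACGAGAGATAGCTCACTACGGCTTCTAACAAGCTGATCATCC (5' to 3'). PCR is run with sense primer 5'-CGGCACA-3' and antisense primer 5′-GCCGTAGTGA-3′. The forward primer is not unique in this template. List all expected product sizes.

58 bp, 47 bp

The forward primer CGGCACA matches the top strand at positions 5–11, 16–22.
The reverse primer's reverse complement is TCACTACGGC, matching at positions 53–62.
Each forward site pairs with the reverse site to give a product ending at position 62: sizes 58, 47 bp.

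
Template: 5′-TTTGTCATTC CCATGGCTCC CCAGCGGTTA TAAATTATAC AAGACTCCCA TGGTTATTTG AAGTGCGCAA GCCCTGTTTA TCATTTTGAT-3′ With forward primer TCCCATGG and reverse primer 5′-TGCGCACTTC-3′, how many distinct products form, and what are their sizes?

The forward primer TCCCATGG matches the top strand at positions 9–16, 46–53.
The reverse primer's reverse complement is GAAGTGCGCA, matching at positions 60–69.
Each forward site pairs with the reverse site to give a product ending at position 69: sizes 61, 24 bp.

Two products: 61 bp, 24 bp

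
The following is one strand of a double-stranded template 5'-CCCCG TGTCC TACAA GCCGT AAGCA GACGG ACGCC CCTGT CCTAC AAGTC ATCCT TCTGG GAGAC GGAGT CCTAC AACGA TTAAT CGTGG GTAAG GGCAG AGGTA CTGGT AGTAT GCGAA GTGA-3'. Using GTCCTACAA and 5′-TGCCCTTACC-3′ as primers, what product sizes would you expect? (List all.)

93 bp, 61 bp, 31 bp

The forward primer GTCCTACAA matches the top strand at positions 7–15, 39–47, 69–77.
The reverse primer's reverse complement is GGTAAGGGCA, matching at positions 90–99.
Each forward site pairs with the reverse site to give a product ending at position 99: sizes 93, 61, 31 bp.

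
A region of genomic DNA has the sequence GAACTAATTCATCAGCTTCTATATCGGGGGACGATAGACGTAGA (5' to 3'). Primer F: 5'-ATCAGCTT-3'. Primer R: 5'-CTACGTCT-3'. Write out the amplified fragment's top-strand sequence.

The forward primer matches the template at positions 11–18.
Taking the reverse complement of CTACGTCT gives AGACGTAG, found at positions 36–43 on the template; the primer anneals here to the top strand with its 3' end pointing upstream.
The product is the template from position 11 through 43 (33 bp).

5'-ATCAGCTTCTATATCGGGGGACGATAGACGTAG-3'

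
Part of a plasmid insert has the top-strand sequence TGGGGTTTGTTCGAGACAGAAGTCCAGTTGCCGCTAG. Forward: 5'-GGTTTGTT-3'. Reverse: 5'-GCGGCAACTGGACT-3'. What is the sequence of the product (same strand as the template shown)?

5'-GGTTTGTTCGAGACAGAAGTCCAGTTGCCGC-3'

The forward primer matches the template at positions 4–11.
Taking the reverse complement of GCGGCAACTGGACT gives AGTCCAGTTGCCGC, found at positions 21–34 on the template; the primer anneals here to the top strand with its 3' end pointing upstream.
The product is the template from position 4 through 34 (31 bp).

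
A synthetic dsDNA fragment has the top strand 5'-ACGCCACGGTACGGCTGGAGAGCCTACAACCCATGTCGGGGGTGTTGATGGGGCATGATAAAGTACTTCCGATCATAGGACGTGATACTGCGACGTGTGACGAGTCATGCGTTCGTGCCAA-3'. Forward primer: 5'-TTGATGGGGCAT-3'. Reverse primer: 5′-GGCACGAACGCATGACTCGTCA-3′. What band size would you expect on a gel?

The forward primer matches the template at positions 45–56.
The reverse primer's reverse complement is TGACGAGTCATGCGTTCGTGCC, which matches the template at positions 98–119.
The product runs from position 45 to position 119, so its length is 119 − 45 + 1 = 75 bp.

75 bp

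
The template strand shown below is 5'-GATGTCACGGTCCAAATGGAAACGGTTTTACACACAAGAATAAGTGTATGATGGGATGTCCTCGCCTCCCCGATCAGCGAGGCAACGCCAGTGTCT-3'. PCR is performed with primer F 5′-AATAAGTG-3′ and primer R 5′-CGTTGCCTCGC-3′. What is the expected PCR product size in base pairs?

49 bp

Forward primer AATAAGTG is found on the top strand at positions 39–46.
The reverse primer's reverse complement is GCGAGGCAACG, which matches the template at positions 77–87.
Amplicon spans positions 39–87: 49 bp.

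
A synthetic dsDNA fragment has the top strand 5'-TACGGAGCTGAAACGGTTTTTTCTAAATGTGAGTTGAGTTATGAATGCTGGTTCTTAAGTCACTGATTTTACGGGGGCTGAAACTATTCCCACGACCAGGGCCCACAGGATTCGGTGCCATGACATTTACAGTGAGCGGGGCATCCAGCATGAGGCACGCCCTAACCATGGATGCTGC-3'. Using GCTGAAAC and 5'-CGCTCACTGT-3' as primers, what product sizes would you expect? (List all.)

The forward primer GCTGAAAC matches the top strand at positions 7–14, 77–84.
The reverse primer's reverse complement is ACAGTGAGCG, matching at positions 129–138.
Each forward site pairs with the reverse site to give a product ending at position 138: sizes 132, 62 bp.

132 bp, 62 bp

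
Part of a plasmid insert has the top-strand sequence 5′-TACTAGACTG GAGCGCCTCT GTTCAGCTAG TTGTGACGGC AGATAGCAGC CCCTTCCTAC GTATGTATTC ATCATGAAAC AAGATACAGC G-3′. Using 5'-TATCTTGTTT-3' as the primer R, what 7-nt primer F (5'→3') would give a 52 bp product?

5'-GACGGCA-3'

The reverse primer's reverse complement AAACAAGATA matches the template at positions 77–86, so the product ends at position 86.
A 52 bp product then starts at position 86 − 52 + 1 = 35.
The forward primer is identical to the top strand there: GACGGCA.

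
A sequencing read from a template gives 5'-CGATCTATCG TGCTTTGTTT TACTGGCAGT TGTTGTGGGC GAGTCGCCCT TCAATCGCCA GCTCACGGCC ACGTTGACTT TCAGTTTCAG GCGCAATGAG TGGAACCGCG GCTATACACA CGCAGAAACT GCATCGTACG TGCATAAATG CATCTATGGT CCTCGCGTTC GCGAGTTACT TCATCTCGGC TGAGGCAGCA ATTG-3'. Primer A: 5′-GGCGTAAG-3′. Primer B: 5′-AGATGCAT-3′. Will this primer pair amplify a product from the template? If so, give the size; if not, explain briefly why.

No product — primer A has no binding site in the template.

Primer A (GGCGTAAG) does not match the top strand, and its reverse complement CTTACGCC does not match either.
With no annealing site for primer A, no amplification occurs.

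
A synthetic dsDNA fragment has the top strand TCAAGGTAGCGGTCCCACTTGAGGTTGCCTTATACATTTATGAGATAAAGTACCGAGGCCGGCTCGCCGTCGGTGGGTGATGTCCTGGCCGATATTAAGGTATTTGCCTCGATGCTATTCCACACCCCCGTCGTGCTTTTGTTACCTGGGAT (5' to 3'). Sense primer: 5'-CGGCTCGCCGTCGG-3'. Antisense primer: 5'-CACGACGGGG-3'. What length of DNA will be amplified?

Forward primer CGGCTCGCCGTCGG is found on the top strand at positions 60–73.
The reverse primer's reverse complement is CCCCGTCGTG, which matches the template at positions 126–135.
Amplicon spans positions 60–135: 76 bp.

76 bp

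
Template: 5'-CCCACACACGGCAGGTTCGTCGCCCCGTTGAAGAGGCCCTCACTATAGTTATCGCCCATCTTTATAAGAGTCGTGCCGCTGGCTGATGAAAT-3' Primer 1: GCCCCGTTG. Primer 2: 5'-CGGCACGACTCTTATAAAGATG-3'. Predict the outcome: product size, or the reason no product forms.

Yes — a 57 bp product.

Primer 1 (GCCCCGTTG) matches the top strand at positions 22–30; it acts as a forward primer.
Primer 2's reverse complement is CATCTTTATAAGAGTCGTGCCG, matching the top strand at positions 57–78; it acts as a reverse primer.
The 3' ends face each other across positions 22–78, giving a 57 bp product.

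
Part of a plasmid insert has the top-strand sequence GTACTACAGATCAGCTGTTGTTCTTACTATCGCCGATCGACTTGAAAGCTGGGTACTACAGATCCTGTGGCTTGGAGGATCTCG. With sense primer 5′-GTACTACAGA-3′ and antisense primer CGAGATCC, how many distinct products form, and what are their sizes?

Two products: 84 bp, 32 bp

The forward primer GTACTACAGA matches the top strand at positions 1–10, 53–62.
The reverse primer's reverse complement is GGATCTCG, matching at positions 77–84.
Each forward site pairs with the reverse site to give a product ending at position 84: sizes 84, 32 bp.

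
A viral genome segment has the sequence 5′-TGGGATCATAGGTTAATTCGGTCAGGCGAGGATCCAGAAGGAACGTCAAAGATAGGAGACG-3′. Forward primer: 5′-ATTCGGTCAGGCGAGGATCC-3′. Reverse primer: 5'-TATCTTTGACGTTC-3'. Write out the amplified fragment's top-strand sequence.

The forward primer matches the template at positions 16–35.
Reverse complement of the reverse primer: GAACGTCAAAGATA. This occurs on the top strand at positions 41–54.
The product is the template from position 16 through 54 (39 bp).

5'-ATTCGGTCAGGCGAGGATCCAGAAGGAACGTCAAAGATA-3'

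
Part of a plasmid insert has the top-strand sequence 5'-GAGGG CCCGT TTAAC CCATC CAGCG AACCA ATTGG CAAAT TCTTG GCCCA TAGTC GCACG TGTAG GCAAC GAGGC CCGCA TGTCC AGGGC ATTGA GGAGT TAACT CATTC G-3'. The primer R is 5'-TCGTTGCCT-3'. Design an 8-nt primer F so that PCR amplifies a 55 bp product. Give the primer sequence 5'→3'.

The reverse primer's reverse complement AGGCAACGA matches the template at positions 64–72, so the product ends at position 72.
A 55 bp product then starts at position 72 − 55 + 1 = 18.
The forward primer is identical to the top strand there: ATCCAGCG.

5'-ATCCAGCG-3'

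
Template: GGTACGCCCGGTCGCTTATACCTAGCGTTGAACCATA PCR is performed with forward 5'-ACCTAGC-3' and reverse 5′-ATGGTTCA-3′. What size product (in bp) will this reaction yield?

The forward primer matches the template at positions 20–26.
Taking the reverse complement of ATGGTTCA gives TGAACCAT, found at positions 29–36 on the template; the primer anneals here to the top strand with its 3' end pointing upstream.
The product runs from position 20 to position 36, so its length is 36 − 20 + 1 = 17 bp.

17 bp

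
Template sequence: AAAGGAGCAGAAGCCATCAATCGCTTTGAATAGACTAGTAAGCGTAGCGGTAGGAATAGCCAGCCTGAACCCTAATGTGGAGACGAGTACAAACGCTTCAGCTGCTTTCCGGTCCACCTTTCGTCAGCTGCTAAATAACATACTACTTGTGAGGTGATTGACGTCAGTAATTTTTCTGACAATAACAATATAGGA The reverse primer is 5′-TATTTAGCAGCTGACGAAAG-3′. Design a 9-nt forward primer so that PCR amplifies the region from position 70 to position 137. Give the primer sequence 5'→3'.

The reverse primer's reverse complement CTTTCGTCAGCTGCTAAATA matches the template at positions 118–137; the product starts at position 70.
The forward primer is identical to the top strand over positions 70–78: CCCTAATGT.

5'-CCCTAATGT-3'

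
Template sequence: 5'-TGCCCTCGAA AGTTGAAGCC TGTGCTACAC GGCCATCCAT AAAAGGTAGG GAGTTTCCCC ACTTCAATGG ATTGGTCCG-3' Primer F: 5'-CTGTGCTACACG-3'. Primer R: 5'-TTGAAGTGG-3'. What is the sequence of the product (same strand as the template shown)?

Scanning the template, CTGTGCTACACG occurs at positions 20–31; this primer anneals to the bottom strand there with its 3' end pointing downstream.
Reverse complement of the reverse primer: CCACTTCAA. This occurs on the top strand at positions 59–67.
The product is the template from position 20 through 67 (48 bp).

5'-CTGTGCTACACGGCCATCCATAAAAGGTAGGGAGTTTCCCCACTTCAA-3'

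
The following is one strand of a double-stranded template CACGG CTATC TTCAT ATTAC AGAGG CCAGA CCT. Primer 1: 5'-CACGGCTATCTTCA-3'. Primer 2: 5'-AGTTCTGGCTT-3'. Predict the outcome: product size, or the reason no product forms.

Primer 2 (AGTTCTGGCTT) does not match the top strand, and its reverse complement AAGCCAGAACT does not match either.
With no annealing site for primer 2, no amplification occurs.

No product — primer 2 has no binding site in the template.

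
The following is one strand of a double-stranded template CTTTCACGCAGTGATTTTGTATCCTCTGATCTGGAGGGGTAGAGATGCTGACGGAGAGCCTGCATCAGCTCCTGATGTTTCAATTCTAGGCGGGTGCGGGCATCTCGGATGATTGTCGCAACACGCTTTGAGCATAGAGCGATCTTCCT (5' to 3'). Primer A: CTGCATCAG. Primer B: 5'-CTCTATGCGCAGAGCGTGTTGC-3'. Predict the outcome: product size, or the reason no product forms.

Primer B (CTCTATGCGCAGAGCGTGTTGC) does not match the top strand, and its reverse complement GCAACACGCTCTGCGCATAGAG does not match either.
With no annealing site for primer B, no amplification occurs.

No product — primer B has no binding site in the template.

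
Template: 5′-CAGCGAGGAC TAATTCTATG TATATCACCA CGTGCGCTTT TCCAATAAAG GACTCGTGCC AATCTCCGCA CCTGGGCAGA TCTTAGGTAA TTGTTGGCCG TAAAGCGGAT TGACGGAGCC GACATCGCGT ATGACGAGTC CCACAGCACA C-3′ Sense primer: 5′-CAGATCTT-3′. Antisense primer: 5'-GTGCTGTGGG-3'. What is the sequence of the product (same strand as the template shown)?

5'-CAGATCTTAGGTAATTGTTGGCCGTAAAGCGGATTGACGGAGCCGACATCGCGTATGACGAGTCCCACAGCAC-3'

Forward primer CAGATCTT is found on the top strand at positions 77–84.
The reverse primer's reverse complement is CCCACAGCAC, which matches the template at positions 140–149.
The product is the template from position 77 through 149 (73 bp).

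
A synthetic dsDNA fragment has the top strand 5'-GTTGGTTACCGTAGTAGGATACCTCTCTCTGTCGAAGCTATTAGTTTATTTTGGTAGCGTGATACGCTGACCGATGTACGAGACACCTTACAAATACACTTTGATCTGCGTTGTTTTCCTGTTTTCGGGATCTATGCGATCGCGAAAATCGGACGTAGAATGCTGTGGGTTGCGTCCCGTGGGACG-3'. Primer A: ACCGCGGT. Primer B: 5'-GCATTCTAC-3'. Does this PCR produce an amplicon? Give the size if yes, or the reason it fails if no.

Primer A (ACCGCGGT) does not match the top strand, and its reverse complement ACCGCGGT does not match either.
With no annealing site for primer A, no amplification occurs.

No product — primer A has no binding site in the template.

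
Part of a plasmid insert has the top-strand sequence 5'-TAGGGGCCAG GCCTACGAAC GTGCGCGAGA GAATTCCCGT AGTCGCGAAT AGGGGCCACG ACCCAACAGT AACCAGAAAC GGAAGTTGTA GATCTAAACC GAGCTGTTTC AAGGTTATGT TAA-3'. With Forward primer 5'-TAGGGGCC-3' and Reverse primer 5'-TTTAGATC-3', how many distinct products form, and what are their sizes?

The forward primer TAGGGGCC matches the top strand at positions 1–8, 50–57.
The reverse primer's reverse complement is GATCTAAA, matching at positions 91–98.
Each forward site pairs with the reverse site to give a product ending at position 98: sizes 98, 49 bp.

Two products: 98 bp, 49 bp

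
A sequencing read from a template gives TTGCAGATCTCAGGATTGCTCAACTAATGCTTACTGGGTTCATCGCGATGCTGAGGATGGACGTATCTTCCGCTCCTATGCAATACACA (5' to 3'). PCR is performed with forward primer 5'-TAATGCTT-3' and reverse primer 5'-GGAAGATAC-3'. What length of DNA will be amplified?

47 bp

Forward primer TAATGCTT is found on the top strand at positions 25–32.
The reverse primer's reverse complement is GTATCTTCC, which matches the template at positions 63–71.
Amplicon spans positions 25–71: 47 bp.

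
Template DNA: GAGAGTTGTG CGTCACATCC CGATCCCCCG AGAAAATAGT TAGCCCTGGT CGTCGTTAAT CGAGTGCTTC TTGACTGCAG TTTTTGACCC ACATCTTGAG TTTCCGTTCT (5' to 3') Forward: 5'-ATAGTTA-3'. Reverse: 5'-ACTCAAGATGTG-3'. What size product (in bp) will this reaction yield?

The forward primer matches the template at positions 36–42.
Reverse complement of the reverse primer: CACATCTTGAGT. This occurs on the top strand at positions 90–101.
The product runs from position 36 to position 101, so its length is 101 − 36 + 1 = 66 bp.

66 bp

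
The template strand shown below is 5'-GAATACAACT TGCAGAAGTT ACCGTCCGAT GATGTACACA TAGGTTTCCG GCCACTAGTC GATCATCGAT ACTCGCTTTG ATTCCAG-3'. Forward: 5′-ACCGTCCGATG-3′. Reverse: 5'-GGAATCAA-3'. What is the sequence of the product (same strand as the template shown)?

5'-ACCGTCCGATGATGTACACATAGGTTTCCGGCCACTAGTCGATCATCGATACTCGCTTTGATTCC-3'

Scanning the template, ACCGTCCGATG occurs at positions 21–31; this primer anneals to the bottom strand there with its 3' end pointing downstream.
The reverse primer's reverse complement is TTGATTCC, which matches the template at positions 78–85.
The product is the template from position 21 through 85 (65 bp).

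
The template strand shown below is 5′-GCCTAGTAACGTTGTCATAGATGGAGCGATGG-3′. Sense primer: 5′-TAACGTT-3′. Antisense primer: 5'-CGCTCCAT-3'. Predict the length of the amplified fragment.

22 bp

The forward primer matches the template at positions 7–13.
Taking the reverse complement of CGCTCCAT gives ATGGAGCG, found at positions 21–28 on the template; the primer anneals here to the top strand with its 3' end pointing upstream.
Amplicon spans positions 7–28: 22 bp.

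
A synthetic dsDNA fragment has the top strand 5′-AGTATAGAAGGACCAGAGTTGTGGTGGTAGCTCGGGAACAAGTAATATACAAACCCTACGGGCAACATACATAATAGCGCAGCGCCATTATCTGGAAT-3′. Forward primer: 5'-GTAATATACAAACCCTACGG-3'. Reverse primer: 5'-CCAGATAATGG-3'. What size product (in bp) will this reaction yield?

54 bp

Forward primer GTAATATACAAACCCTACGG is found on the top strand at positions 42–61.
Reverse complement of the reverse primer: CCATTATCTGG. This occurs on the top strand at positions 85–95.
Amplicon spans positions 42–95: 54 bp.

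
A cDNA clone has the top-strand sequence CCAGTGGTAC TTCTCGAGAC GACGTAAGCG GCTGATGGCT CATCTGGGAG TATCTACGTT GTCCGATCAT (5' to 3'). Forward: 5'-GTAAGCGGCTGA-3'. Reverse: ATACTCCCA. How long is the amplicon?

30 bp

The forward primer matches the template at positions 24–35.
The reverse primer's reverse complement is TGGGAGTAT, which matches the template at positions 45–53.
The product runs from position 24 to position 53, so its length is 53 − 24 + 1 = 30 bp.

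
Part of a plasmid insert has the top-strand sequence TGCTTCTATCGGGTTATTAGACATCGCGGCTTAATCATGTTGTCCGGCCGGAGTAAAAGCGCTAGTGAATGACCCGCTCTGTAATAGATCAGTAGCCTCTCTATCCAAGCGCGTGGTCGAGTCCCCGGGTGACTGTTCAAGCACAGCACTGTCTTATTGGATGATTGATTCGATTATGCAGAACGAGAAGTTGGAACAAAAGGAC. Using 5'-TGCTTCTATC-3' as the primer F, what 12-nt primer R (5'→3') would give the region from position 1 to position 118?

The product's 3' end on the top strand is position 118.
The reverse primer anneals to the top strand over positions 107–118, i.e. to AAGCGCGTGGTC.
Its sequence written 5'→3' is the reverse complement: GACCACGCGCTT.

5'-GACCACGCGCTT-3'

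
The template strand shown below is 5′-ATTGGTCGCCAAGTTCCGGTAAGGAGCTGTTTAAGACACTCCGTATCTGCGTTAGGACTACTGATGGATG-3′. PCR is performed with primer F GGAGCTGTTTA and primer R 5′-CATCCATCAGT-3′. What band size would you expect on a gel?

Forward primer GGAGCTGTTTA is found on the top strand at positions 23–33.
Reverse complement of the reverse primer: ACTGATGGATG. This occurs on the top strand at positions 60–70.
The product runs from position 23 to position 70, so its length is 70 − 23 + 1 = 48 bp.

48 bp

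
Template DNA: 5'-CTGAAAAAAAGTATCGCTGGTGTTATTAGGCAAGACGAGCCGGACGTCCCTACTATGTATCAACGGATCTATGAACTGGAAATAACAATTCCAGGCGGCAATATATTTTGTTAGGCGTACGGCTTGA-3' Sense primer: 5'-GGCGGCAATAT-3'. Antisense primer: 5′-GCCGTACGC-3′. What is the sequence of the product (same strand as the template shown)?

5'-GGCGGCAATATATTTTGTTAGGCGTACGGC-3'

Scanning the template, GGCGGCAATAT occurs at positions 94–104; this primer anneals to the bottom strand there with its 3' end pointing downstream.
Reverse complement of the reverse primer: GCGTACGGC. This occurs on the top strand at positions 115–123.
The product is the template from position 94 through 123 (30 bp).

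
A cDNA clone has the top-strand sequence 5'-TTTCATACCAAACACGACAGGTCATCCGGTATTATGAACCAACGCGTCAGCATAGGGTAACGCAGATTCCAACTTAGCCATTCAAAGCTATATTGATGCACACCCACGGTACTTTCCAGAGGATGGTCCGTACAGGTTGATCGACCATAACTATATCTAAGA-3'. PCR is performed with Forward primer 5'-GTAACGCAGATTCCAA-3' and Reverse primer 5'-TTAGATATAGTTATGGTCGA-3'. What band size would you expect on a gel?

The forward primer matches the template at positions 57–72.
Taking the reverse complement of TTAGATATAGTTATGGTCGA gives TCGACCATAACTATATCTAA, found at positions 141–160 on the template; the primer anneals here to the top strand with its 3' end pointing upstream.
Product length = (reverse-primer end) − (forward-primer start) + 1 = 160 − 57 + 1 = 104 bp.

104 bp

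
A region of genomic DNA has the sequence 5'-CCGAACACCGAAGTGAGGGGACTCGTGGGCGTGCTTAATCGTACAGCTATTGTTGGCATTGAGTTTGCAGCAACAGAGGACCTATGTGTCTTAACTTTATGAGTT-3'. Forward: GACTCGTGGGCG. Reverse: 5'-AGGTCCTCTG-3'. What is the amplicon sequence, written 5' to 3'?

5'-GACTCGTGGGCGTGCTTAATCGTACAGCTATTGTTGGCATTGAGTTTGCAGCAACAGAGGACCT-3'

Forward primer GACTCGTGGGCG is found on the top strand at positions 20–31.
Taking the reverse complement of AGGTCCTCTG gives CAGAGGACCT, found at positions 74–83 on the template; the primer anneals here to the top strand with its 3' end pointing upstream.
The product is the template from position 20 through 83 (64 bp).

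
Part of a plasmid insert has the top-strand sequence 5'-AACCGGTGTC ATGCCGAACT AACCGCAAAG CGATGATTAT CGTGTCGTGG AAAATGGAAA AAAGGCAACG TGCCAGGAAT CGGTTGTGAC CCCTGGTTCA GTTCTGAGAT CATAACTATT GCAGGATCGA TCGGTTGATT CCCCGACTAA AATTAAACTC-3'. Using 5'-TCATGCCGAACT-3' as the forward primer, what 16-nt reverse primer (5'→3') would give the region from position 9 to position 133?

The product's 3' end on the top strand is position 133.
The reverse primer anneals to the top strand over positions 118–133, i.e. to ATTGCAGGATCGATCG.
Its sequence written 5'→3' is the reverse complement: CGATCGATCCTGCAAT.

5'-CGATCGATCCTGCAAT-3'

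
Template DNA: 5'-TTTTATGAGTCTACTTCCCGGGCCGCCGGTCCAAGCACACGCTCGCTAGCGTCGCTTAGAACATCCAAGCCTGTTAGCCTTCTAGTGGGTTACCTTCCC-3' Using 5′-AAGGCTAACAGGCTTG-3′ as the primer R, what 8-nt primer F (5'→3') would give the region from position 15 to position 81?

5'-TTCCCGGG-3'

The reverse primer's reverse complement CAAGCCTGTTAGCCTT matches the template at positions 66–81; the product starts at position 15.
The forward primer is identical to the top strand over positions 15–22: TTCCCGGG.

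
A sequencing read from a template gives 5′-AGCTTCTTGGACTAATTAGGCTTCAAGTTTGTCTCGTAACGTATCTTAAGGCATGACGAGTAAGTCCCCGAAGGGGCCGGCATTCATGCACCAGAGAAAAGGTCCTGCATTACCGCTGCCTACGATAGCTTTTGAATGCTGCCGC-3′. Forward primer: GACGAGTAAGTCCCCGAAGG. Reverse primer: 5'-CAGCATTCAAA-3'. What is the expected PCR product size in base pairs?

87 bp

The forward primer matches the template at positions 55–74.
Taking the reverse complement of CAGCATTCAAA gives TTTGAATGCTG, found at positions 131–141 on the template; the primer anneals here to the top strand with its 3' end pointing upstream.
Product length = (reverse-primer end) − (forward-primer start) + 1 = 141 − 55 + 1 = 87 bp.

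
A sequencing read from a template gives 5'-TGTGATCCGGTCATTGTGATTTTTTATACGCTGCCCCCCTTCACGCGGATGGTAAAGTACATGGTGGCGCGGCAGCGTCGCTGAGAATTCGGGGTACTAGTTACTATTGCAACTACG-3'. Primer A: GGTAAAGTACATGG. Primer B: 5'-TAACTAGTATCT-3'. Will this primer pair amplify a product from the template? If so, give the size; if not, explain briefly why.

No product — primer B has no binding site in the template.

Primer B (TAACTAGTATCT) does not match the top strand, and its reverse complement AGATACTAGTTA does not match either.
With no annealing site for primer B, no amplification occurs.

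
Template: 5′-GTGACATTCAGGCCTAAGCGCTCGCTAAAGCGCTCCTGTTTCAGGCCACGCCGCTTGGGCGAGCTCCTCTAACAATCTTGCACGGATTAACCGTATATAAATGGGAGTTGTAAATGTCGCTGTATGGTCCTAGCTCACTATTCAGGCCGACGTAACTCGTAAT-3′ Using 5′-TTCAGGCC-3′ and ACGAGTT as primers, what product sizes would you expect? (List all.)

154 bp, 121 bp, 20 bp

The forward primer TTCAGGCC matches the top strand at positions 7–14, 40–47, 141–148.
The reverse primer's reverse complement is AACTCGT, matching at positions 154–160.
Each forward site pairs with the reverse site to give a product ending at position 160: sizes 154, 121, 20 bp.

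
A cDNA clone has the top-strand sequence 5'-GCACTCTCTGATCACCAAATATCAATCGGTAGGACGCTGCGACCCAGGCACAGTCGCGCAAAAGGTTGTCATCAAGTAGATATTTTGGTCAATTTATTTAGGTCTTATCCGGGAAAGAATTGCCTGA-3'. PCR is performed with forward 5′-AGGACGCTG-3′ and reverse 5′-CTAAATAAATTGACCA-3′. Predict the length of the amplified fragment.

Forward primer AGGACGCTG is found on the top strand at positions 31–39.
Taking the reverse complement of CTAAATAAATTGACCA gives TGGTCAATTTATTTAG, found at positions 86–101 on the template; the primer anneals here to the top strand with its 3' end pointing upstream.
The product runs from position 31 to position 101, so its length is 101 − 31 + 1 = 71 bp.

71 bp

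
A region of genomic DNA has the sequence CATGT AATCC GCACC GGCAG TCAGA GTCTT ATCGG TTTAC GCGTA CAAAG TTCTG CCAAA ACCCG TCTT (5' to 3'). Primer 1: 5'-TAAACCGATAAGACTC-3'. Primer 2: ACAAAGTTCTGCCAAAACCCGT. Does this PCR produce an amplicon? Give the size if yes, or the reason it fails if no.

Primer 1 (TAAACCGATAAGACTC) has reverse complement GAGTCTTATCGGTTTA, which matches the top strand at positions 24–39; primer 1 anneals to the top strand there with its 3' end pointing upstream toward position 24.
Primer 2 (ACAAAGTTCTGCCAAAACCCGT) matches the top strand directly at positions 45–66; it anneals to the bottom strand with its 3' end pointing downstream toward position 66.
The 3' ends diverge (primer 1 extends toward position 1, primer 2 toward position 69), so the primers never converge on a shared product.

No product — the primers' 3' ends point away from each other.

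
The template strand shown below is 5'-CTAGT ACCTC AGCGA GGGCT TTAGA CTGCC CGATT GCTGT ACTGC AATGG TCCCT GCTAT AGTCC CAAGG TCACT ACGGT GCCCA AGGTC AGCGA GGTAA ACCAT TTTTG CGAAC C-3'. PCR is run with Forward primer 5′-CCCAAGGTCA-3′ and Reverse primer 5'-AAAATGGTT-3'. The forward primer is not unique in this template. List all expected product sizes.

The forward primer CCCAAGGTCA matches the top strand at positions 64–73, 82–91.
The reverse primer's reverse complement is AACCATTTT, matching at positions 100–108.
Each forward site pairs with the reverse site to give a product ending at position 108: sizes 45, 27 bp.

45 bp, 27 bp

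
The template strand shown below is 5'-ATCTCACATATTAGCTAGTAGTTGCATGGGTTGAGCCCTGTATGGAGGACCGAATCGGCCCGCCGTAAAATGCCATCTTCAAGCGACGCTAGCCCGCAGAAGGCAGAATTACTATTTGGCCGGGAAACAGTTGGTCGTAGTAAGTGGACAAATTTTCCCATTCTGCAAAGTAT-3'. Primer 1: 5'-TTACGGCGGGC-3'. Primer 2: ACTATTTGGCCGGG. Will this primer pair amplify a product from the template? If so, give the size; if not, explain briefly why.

Primer 1 (TTACGGCGGGC) has reverse complement GCCCGCCGTAA, which matches the top strand at positions 58–68; primer 1 anneals to the top strand there with its 3' end pointing upstream toward position 58.
Primer 2 (ACTATTTGGCCGGG) matches the top strand directly at positions 111–124; it anneals to the bottom strand with its 3' end pointing downstream toward position 124.
The 3' ends diverge (primer 1 extends toward position 1, primer 2 toward position 173), so the primers never converge on a shared product.

No product — the primers' 3' ends point away from each other.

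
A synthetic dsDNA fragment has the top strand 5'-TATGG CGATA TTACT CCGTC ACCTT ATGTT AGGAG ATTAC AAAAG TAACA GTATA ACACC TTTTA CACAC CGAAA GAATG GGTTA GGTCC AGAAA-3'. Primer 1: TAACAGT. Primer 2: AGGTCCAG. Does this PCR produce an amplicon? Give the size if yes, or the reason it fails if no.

Primer 1 (TAACAGT) matches the top strand at positions 46–52 (3' end points downstream).
Primer 2 (AGGTCCAG) also matches the top strand directly, at positions 85–92 — its reverse complement CTGGACCT is not present.
Both primers anneal to the bottom strand with 3' ends pointing the same way, so neither can prime synthesis back toward the other.

No product — both primers anneal to the same strand and extend in the same direction.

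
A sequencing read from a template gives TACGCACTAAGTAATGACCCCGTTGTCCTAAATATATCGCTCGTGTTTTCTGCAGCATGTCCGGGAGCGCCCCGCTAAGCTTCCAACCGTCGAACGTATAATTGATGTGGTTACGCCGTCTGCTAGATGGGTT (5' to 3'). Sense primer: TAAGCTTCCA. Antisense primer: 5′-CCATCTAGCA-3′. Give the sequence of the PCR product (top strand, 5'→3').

The forward primer matches the template at positions 76–85.
Taking the reverse complement of CCATCTAGCA gives TGCTAGATGG, found at positions 121–130 on the template; the primer anneals here to the top strand with its 3' end pointing upstream.
The product is the template from position 76 through 130 (55 bp).

5'-TAAGCTTCCAACCGTCGAACGTATAATTGATGTGGTTACGCCGTCTGCTAGATGG-3'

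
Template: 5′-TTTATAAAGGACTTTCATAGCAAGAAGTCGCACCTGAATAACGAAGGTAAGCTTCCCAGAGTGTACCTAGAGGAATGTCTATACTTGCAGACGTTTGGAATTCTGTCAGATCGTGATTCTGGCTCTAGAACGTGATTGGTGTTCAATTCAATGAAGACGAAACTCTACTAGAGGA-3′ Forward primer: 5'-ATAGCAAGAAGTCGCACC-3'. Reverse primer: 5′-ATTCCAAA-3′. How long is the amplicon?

The forward primer matches the template at positions 17–34.
Reverse complement of the reverse primer: TTTGGAAT. This occurs on the top strand at positions 94–101.
The product runs from position 17 to position 101, so its length is 101 − 17 + 1 = 85 bp.

85 bp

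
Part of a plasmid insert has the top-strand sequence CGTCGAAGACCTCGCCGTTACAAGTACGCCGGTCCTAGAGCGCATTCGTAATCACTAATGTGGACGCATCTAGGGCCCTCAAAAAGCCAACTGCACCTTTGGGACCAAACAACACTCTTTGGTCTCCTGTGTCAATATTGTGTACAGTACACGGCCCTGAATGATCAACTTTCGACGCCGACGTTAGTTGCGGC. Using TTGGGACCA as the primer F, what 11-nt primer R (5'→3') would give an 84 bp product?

5'-GTCGGCGTCGA-3'

The forward primer binds at positions 99–107, so an 84 bp product ends at position 99 + 84 − 1 = 182.
The reverse primer anneals to the top strand over positions 172–182, i.e. to TCGACGCCGAC.
Its sequence written 5'→3' is the reverse complement: GTCGGCGTCGA.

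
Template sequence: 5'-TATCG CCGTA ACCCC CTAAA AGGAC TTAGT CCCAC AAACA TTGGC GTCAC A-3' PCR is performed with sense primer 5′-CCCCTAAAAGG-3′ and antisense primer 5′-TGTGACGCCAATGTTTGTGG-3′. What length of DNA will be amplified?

39 bp

Scanning the template, CCCCTAAAAGG occurs at positions 13–23; this primer anneals to the bottom strand there with its 3' end pointing downstream.
The reverse primer's reverse complement is CCACAAACATTGGCGTCACA, which matches the template at positions 32–51.
Product length = (reverse-primer end) − (forward-primer start) + 1 = 51 − 13 + 1 = 39 bp.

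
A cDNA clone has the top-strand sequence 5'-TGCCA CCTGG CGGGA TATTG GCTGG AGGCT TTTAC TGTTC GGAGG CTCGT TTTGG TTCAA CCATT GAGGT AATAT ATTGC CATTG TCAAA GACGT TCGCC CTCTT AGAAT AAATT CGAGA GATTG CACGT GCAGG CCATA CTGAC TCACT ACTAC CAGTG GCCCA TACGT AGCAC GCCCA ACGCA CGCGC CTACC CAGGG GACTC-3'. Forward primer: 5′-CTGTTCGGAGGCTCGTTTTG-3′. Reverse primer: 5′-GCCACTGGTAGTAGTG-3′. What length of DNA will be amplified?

128 bp

Scanning the template, CTGTTCGGAGGCTCGTTTTG occurs at positions 35–54; this primer anneals to the bottom strand there with its 3' end pointing downstream.
Reverse complement of the reverse primer: CACTACTACCAGTGGC. This occurs on the top strand at positions 147–162.
Amplicon spans positions 35–162: 128 bp.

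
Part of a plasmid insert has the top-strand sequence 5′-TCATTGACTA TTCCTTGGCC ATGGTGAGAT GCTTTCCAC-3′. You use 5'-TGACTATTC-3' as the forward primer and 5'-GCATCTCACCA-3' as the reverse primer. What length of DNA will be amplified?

28 bp

Scanning the template, TGACTATTC occurs at positions 5–13; this primer anneals to the bottom strand there with its 3' end pointing downstream.
Reverse complement of the reverse primer: TGGTGAGATGC. This occurs on the top strand at positions 22–32.
Amplicon spans positions 5–32: 28 bp.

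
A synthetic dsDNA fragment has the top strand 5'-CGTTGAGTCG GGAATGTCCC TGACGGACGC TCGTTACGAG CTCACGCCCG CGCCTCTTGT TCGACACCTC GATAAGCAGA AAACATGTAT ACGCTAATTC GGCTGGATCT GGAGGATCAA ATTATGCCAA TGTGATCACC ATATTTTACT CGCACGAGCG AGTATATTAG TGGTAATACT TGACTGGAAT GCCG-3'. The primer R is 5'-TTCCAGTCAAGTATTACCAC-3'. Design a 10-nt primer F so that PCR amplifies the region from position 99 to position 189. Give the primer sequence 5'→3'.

5'-TCGGCTGGAT-3'

The reverse primer's reverse complement GTGGTAATACTTGACTGGAA matches the template at positions 170–189; the product starts at position 99.
The forward primer is identical to the top strand over positions 99–108: TCGGCTGGAT.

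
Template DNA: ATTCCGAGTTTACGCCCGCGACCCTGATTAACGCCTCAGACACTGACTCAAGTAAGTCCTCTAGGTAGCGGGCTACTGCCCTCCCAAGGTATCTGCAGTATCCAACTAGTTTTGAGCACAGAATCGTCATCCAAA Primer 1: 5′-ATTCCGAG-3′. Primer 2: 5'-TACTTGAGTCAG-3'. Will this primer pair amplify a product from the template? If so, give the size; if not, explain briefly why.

Primer 1 (ATTCCGAG) matches the top strand at positions 1–8; it acts as a forward primer.
Primer 2's reverse complement is CTGACTCAAGTA, matching the top strand at positions 43–54; it acts as a reverse primer.
The 3' ends face each other across positions 1–54, giving a 54 bp product.

Yes — a 54 bp product.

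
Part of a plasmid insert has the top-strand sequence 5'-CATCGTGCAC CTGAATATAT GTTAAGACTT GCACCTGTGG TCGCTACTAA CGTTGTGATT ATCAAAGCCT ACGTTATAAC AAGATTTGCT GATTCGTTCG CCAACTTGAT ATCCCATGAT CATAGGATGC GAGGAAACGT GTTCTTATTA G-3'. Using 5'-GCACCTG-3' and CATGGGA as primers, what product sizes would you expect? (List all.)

112 bp, 88 bp

The forward primer GCACCTG matches the top strand at positions 7–13, 31–37.
The reverse primer's reverse complement is TCCCATG, matching at positions 112–118.
Each forward site pairs with the reverse site to give a product ending at position 118: sizes 112, 88 bp.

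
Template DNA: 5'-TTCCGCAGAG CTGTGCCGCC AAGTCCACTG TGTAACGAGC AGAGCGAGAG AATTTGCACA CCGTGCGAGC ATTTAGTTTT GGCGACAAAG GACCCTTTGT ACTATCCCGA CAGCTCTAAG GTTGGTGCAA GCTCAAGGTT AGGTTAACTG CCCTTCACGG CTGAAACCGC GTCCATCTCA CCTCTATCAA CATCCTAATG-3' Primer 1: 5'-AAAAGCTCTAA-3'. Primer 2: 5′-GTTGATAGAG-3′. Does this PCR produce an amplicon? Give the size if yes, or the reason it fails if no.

No product — primer 1 has no binding site in the template.

Primer 1 (AAAAGCTCTAA) does not match the top strand, and its reverse complement TTAGAGCTTTT does not match either.
With no annealing site for primer 1, no amplification occurs.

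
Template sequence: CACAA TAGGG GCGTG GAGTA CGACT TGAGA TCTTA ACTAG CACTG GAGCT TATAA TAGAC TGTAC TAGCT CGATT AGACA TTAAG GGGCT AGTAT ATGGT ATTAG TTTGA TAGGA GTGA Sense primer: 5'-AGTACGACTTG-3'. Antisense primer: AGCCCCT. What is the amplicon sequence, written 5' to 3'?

Forward primer AGTACGACTTG is found on the top strand at positions 17–27.
The reverse primer's reverse complement is AGGGGCT, which matches the template at positions 84–90.
The product is the template from position 17 through 90 (74 bp).

5'-AGTACGACTTGAGATCTTAACTAGCACTGGAGCTTATAATAGACTGTACTAGCTCGATTAGACATTAAGGGGCT-3'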